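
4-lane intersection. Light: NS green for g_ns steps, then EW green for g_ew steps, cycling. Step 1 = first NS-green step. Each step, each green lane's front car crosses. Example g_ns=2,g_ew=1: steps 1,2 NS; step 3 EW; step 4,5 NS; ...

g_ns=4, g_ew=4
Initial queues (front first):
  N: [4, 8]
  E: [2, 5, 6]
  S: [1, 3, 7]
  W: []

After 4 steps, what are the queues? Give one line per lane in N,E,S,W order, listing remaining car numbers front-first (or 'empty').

Step 1 [NS]: N:car4-GO,E:wait,S:car1-GO,W:wait | queues: N=1 E=3 S=2 W=0
Step 2 [NS]: N:car8-GO,E:wait,S:car3-GO,W:wait | queues: N=0 E=3 S=1 W=0
Step 3 [NS]: N:empty,E:wait,S:car7-GO,W:wait | queues: N=0 E=3 S=0 W=0
Step 4 [NS]: N:empty,E:wait,S:empty,W:wait | queues: N=0 E=3 S=0 W=0

N: empty
E: 2 5 6
S: empty
W: empty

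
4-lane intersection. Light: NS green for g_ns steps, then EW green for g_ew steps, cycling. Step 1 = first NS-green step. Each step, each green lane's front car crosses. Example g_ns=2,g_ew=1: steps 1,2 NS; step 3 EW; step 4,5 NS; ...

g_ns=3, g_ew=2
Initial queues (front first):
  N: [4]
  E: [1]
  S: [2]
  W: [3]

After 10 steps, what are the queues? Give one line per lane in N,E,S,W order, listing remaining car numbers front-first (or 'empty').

Step 1 [NS]: N:car4-GO,E:wait,S:car2-GO,W:wait | queues: N=0 E=1 S=0 W=1
Step 2 [NS]: N:empty,E:wait,S:empty,W:wait | queues: N=0 E=1 S=0 W=1
Step 3 [NS]: N:empty,E:wait,S:empty,W:wait | queues: N=0 E=1 S=0 W=1
Step 4 [EW]: N:wait,E:car1-GO,S:wait,W:car3-GO | queues: N=0 E=0 S=0 W=0

N: empty
E: empty
S: empty
W: empty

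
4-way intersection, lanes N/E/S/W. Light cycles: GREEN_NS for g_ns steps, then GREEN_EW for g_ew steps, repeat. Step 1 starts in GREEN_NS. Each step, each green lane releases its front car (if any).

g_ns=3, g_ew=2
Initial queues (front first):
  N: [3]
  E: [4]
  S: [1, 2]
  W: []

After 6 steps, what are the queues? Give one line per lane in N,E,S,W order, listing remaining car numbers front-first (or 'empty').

Step 1 [NS]: N:car3-GO,E:wait,S:car1-GO,W:wait | queues: N=0 E=1 S=1 W=0
Step 2 [NS]: N:empty,E:wait,S:car2-GO,W:wait | queues: N=0 E=1 S=0 W=0
Step 3 [NS]: N:empty,E:wait,S:empty,W:wait | queues: N=0 E=1 S=0 W=0
Step 4 [EW]: N:wait,E:car4-GO,S:wait,W:empty | queues: N=0 E=0 S=0 W=0

N: empty
E: empty
S: empty
W: empty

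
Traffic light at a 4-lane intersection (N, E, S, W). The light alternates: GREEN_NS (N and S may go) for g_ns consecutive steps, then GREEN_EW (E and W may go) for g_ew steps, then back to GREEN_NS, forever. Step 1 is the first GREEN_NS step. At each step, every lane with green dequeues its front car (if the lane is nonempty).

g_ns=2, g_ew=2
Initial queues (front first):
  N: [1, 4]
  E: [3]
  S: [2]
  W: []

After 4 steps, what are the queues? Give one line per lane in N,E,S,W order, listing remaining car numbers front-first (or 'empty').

Step 1 [NS]: N:car1-GO,E:wait,S:car2-GO,W:wait | queues: N=1 E=1 S=0 W=0
Step 2 [NS]: N:car4-GO,E:wait,S:empty,W:wait | queues: N=0 E=1 S=0 W=0
Step 3 [EW]: N:wait,E:car3-GO,S:wait,W:empty | queues: N=0 E=0 S=0 W=0

N: empty
E: empty
S: empty
W: empty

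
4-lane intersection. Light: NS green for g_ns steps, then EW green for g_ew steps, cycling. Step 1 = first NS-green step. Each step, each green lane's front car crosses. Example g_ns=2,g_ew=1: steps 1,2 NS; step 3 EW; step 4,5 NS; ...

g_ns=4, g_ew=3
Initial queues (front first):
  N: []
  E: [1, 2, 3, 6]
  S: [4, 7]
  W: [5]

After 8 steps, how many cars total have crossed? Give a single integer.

Answer: 6

Derivation:
Step 1 [NS]: N:empty,E:wait,S:car4-GO,W:wait | queues: N=0 E=4 S=1 W=1
Step 2 [NS]: N:empty,E:wait,S:car7-GO,W:wait | queues: N=0 E=4 S=0 W=1
Step 3 [NS]: N:empty,E:wait,S:empty,W:wait | queues: N=0 E=4 S=0 W=1
Step 4 [NS]: N:empty,E:wait,S:empty,W:wait | queues: N=0 E=4 S=0 W=1
Step 5 [EW]: N:wait,E:car1-GO,S:wait,W:car5-GO | queues: N=0 E=3 S=0 W=0
Step 6 [EW]: N:wait,E:car2-GO,S:wait,W:empty | queues: N=0 E=2 S=0 W=0
Step 7 [EW]: N:wait,E:car3-GO,S:wait,W:empty | queues: N=0 E=1 S=0 W=0
Step 8 [NS]: N:empty,E:wait,S:empty,W:wait | queues: N=0 E=1 S=0 W=0
Cars crossed by step 8: 6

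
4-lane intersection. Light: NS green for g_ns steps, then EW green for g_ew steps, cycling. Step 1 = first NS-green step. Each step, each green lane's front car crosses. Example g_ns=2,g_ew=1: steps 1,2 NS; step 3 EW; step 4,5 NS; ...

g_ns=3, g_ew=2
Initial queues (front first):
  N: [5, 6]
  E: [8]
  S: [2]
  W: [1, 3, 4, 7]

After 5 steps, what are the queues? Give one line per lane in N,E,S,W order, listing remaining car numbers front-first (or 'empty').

Step 1 [NS]: N:car5-GO,E:wait,S:car2-GO,W:wait | queues: N=1 E=1 S=0 W=4
Step 2 [NS]: N:car6-GO,E:wait,S:empty,W:wait | queues: N=0 E=1 S=0 W=4
Step 3 [NS]: N:empty,E:wait,S:empty,W:wait | queues: N=0 E=1 S=0 W=4
Step 4 [EW]: N:wait,E:car8-GO,S:wait,W:car1-GO | queues: N=0 E=0 S=0 W=3
Step 5 [EW]: N:wait,E:empty,S:wait,W:car3-GO | queues: N=0 E=0 S=0 W=2

N: empty
E: empty
S: empty
W: 4 7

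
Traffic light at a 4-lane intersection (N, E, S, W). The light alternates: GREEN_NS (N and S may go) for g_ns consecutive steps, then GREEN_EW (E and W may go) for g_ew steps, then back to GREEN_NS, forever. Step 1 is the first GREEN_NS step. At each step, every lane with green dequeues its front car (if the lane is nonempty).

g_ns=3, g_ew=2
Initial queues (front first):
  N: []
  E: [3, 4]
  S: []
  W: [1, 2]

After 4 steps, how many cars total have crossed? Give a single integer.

Answer: 2

Derivation:
Step 1 [NS]: N:empty,E:wait,S:empty,W:wait | queues: N=0 E=2 S=0 W=2
Step 2 [NS]: N:empty,E:wait,S:empty,W:wait | queues: N=0 E=2 S=0 W=2
Step 3 [NS]: N:empty,E:wait,S:empty,W:wait | queues: N=0 E=2 S=0 W=2
Step 4 [EW]: N:wait,E:car3-GO,S:wait,W:car1-GO | queues: N=0 E=1 S=0 W=1
Cars crossed by step 4: 2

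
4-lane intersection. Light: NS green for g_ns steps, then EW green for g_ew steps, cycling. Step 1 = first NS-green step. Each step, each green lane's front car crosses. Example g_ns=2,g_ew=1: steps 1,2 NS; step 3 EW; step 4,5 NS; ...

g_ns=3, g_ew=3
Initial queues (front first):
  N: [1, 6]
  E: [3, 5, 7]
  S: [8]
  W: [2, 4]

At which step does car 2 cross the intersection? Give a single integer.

Step 1 [NS]: N:car1-GO,E:wait,S:car8-GO,W:wait | queues: N=1 E=3 S=0 W=2
Step 2 [NS]: N:car6-GO,E:wait,S:empty,W:wait | queues: N=0 E=3 S=0 W=2
Step 3 [NS]: N:empty,E:wait,S:empty,W:wait | queues: N=0 E=3 S=0 W=2
Step 4 [EW]: N:wait,E:car3-GO,S:wait,W:car2-GO | queues: N=0 E=2 S=0 W=1
Step 5 [EW]: N:wait,E:car5-GO,S:wait,W:car4-GO | queues: N=0 E=1 S=0 W=0
Step 6 [EW]: N:wait,E:car7-GO,S:wait,W:empty | queues: N=0 E=0 S=0 W=0
Car 2 crosses at step 4

4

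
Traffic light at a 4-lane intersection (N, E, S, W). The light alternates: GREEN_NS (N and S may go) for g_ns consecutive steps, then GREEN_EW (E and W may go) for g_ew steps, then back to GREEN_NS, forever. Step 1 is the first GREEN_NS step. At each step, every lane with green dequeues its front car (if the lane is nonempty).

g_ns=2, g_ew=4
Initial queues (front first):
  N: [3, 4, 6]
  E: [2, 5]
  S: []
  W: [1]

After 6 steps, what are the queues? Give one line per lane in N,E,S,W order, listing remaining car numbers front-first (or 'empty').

Step 1 [NS]: N:car3-GO,E:wait,S:empty,W:wait | queues: N=2 E=2 S=0 W=1
Step 2 [NS]: N:car4-GO,E:wait,S:empty,W:wait | queues: N=1 E=2 S=0 W=1
Step 3 [EW]: N:wait,E:car2-GO,S:wait,W:car1-GO | queues: N=1 E=1 S=0 W=0
Step 4 [EW]: N:wait,E:car5-GO,S:wait,W:empty | queues: N=1 E=0 S=0 W=0
Step 5 [EW]: N:wait,E:empty,S:wait,W:empty | queues: N=1 E=0 S=0 W=0
Step 6 [EW]: N:wait,E:empty,S:wait,W:empty | queues: N=1 E=0 S=0 W=0

N: 6
E: empty
S: empty
W: empty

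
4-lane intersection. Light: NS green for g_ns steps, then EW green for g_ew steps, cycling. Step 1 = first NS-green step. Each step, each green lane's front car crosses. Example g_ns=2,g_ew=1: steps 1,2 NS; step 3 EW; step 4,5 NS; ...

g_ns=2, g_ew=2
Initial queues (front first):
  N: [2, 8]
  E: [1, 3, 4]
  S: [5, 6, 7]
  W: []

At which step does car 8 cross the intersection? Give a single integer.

Step 1 [NS]: N:car2-GO,E:wait,S:car5-GO,W:wait | queues: N=1 E=3 S=2 W=0
Step 2 [NS]: N:car8-GO,E:wait,S:car6-GO,W:wait | queues: N=0 E=3 S=1 W=0
Step 3 [EW]: N:wait,E:car1-GO,S:wait,W:empty | queues: N=0 E=2 S=1 W=0
Step 4 [EW]: N:wait,E:car3-GO,S:wait,W:empty | queues: N=0 E=1 S=1 W=0
Step 5 [NS]: N:empty,E:wait,S:car7-GO,W:wait | queues: N=0 E=1 S=0 W=0
Step 6 [NS]: N:empty,E:wait,S:empty,W:wait | queues: N=0 E=1 S=0 W=0
Step 7 [EW]: N:wait,E:car4-GO,S:wait,W:empty | queues: N=0 E=0 S=0 W=0
Car 8 crosses at step 2

2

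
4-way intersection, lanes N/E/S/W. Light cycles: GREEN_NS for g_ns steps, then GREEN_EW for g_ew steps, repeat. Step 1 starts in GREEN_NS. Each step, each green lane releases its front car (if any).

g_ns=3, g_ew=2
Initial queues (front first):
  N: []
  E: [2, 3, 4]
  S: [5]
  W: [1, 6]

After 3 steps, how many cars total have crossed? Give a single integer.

Step 1 [NS]: N:empty,E:wait,S:car5-GO,W:wait | queues: N=0 E=3 S=0 W=2
Step 2 [NS]: N:empty,E:wait,S:empty,W:wait | queues: N=0 E=3 S=0 W=2
Step 3 [NS]: N:empty,E:wait,S:empty,W:wait | queues: N=0 E=3 S=0 W=2
Cars crossed by step 3: 1

Answer: 1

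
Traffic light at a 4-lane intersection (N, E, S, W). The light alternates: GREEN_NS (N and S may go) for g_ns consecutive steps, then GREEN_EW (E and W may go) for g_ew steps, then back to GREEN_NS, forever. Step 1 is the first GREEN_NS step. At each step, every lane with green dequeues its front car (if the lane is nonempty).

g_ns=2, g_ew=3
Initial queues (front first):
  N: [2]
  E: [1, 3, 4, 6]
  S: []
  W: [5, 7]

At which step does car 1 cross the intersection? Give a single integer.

Step 1 [NS]: N:car2-GO,E:wait,S:empty,W:wait | queues: N=0 E=4 S=0 W=2
Step 2 [NS]: N:empty,E:wait,S:empty,W:wait | queues: N=0 E=4 S=0 W=2
Step 3 [EW]: N:wait,E:car1-GO,S:wait,W:car5-GO | queues: N=0 E=3 S=0 W=1
Step 4 [EW]: N:wait,E:car3-GO,S:wait,W:car7-GO | queues: N=0 E=2 S=0 W=0
Step 5 [EW]: N:wait,E:car4-GO,S:wait,W:empty | queues: N=0 E=1 S=0 W=0
Step 6 [NS]: N:empty,E:wait,S:empty,W:wait | queues: N=0 E=1 S=0 W=0
Step 7 [NS]: N:empty,E:wait,S:empty,W:wait | queues: N=0 E=1 S=0 W=0
Step 8 [EW]: N:wait,E:car6-GO,S:wait,W:empty | queues: N=0 E=0 S=0 W=0
Car 1 crosses at step 3

3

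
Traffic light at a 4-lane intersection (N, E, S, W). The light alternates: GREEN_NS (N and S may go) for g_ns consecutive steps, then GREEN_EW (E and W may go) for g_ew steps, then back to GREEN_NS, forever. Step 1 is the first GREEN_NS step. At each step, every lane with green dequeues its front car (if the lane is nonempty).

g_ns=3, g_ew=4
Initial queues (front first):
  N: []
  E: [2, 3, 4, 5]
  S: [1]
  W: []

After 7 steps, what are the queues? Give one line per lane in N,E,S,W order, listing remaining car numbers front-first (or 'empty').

Step 1 [NS]: N:empty,E:wait,S:car1-GO,W:wait | queues: N=0 E=4 S=0 W=0
Step 2 [NS]: N:empty,E:wait,S:empty,W:wait | queues: N=0 E=4 S=0 W=0
Step 3 [NS]: N:empty,E:wait,S:empty,W:wait | queues: N=0 E=4 S=0 W=0
Step 4 [EW]: N:wait,E:car2-GO,S:wait,W:empty | queues: N=0 E=3 S=0 W=0
Step 5 [EW]: N:wait,E:car3-GO,S:wait,W:empty | queues: N=0 E=2 S=0 W=0
Step 6 [EW]: N:wait,E:car4-GO,S:wait,W:empty | queues: N=0 E=1 S=0 W=0
Step 7 [EW]: N:wait,E:car5-GO,S:wait,W:empty | queues: N=0 E=0 S=0 W=0

N: empty
E: empty
S: empty
W: empty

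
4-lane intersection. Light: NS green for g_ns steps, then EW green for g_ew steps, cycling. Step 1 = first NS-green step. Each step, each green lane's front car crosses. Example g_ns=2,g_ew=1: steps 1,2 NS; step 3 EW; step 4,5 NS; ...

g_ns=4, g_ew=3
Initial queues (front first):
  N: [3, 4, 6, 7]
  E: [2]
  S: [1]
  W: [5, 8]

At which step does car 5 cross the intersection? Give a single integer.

Step 1 [NS]: N:car3-GO,E:wait,S:car1-GO,W:wait | queues: N=3 E=1 S=0 W=2
Step 2 [NS]: N:car4-GO,E:wait,S:empty,W:wait | queues: N=2 E=1 S=0 W=2
Step 3 [NS]: N:car6-GO,E:wait,S:empty,W:wait | queues: N=1 E=1 S=0 W=2
Step 4 [NS]: N:car7-GO,E:wait,S:empty,W:wait | queues: N=0 E=1 S=0 W=2
Step 5 [EW]: N:wait,E:car2-GO,S:wait,W:car5-GO | queues: N=0 E=0 S=0 W=1
Step 6 [EW]: N:wait,E:empty,S:wait,W:car8-GO | queues: N=0 E=0 S=0 W=0
Car 5 crosses at step 5

5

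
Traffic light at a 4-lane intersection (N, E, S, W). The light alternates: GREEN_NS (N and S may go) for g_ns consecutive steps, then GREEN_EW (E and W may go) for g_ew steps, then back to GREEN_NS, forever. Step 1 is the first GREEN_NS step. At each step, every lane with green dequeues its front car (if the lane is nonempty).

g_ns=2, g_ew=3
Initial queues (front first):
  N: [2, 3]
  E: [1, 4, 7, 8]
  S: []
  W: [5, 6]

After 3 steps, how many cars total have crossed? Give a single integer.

Step 1 [NS]: N:car2-GO,E:wait,S:empty,W:wait | queues: N=1 E=4 S=0 W=2
Step 2 [NS]: N:car3-GO,E:wait,S:empty,W:wait | queues: N=0 E=4 S=0 W=2
Step 3 [EW]: N:wait,E:car1-GO,S:wait,W:car5-GO | queues: N=0 E=3 S=0 W=1
Cars crossed by step 3: 4

Answer: 4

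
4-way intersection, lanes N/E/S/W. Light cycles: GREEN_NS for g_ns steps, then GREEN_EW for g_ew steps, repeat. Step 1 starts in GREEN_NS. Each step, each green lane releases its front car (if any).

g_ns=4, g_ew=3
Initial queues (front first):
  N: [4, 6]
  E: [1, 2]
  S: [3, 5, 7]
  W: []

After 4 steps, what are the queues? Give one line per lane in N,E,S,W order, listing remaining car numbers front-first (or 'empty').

Step 1 [NS]: N:car4-GO,E:wait,S:car3-GO,W:wait | queues: N=1 E=2 S=2 W=0
Step 2 [NS]: N:car6-GO,E:wait,S:car5-GO,W:wait | queues: N=0 E=2 S=1 W=0
Step 3 [NS]: N:empty,E:wait,S:car7-GO,W:wait | queues: N=0 E=2 S=0 W=0
Step 4 [NS]: N:empty,E:wait,S:empty,W:wait | queues: N=0 E=2 S=0 W=0

N: empty
E: 1 2
S: empty
W: empty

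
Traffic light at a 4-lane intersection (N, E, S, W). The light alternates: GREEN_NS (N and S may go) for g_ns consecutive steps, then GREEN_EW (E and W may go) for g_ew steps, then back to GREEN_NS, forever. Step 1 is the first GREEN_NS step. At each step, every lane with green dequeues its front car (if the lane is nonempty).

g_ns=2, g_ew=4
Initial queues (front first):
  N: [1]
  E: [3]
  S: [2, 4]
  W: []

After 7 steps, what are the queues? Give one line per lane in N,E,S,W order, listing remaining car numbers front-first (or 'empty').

Step 1 [NS]: N:car1-GO,E:wait,S:car2-GO,W:wait | queues: N=0 E=1 S=1 W=0
Step 2 [NS]: N:empty,E:wait,S:car4-GO,W:wait | queues: N=0 E=1 S=0 W=0
Step 3 [EW]: N:wait,E:car3-GO,S:wait,W:empty | queues: N=0 E=0 S=0 W=0

N: empty
E: empty
S: empty
W: empty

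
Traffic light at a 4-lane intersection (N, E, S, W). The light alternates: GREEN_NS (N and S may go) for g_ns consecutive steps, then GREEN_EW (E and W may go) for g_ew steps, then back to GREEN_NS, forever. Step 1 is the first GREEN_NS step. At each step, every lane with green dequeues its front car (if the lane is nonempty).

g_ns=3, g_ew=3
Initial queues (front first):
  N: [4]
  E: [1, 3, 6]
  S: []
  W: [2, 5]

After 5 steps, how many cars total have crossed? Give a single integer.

Step 1 [NS]: N:car4-GO,E:wait,S:empty,W:wait | queues: N=0 E=3 S=0 W=2
Step 2 [NS]: N:empty,E:wait,S:empty,W:wait | queues: N=0 E=3 S=0 W=2
Step 3 [NS]: N:empty,E:wait,S:empty,W:wait | queues: N=0 E=3 S=0 W=2
Step 4 [EW]: N:wait,E:car1-GO,S:wait,W:car2-GO | queues: N=0 E=2 S=0 W=1
Step 5 [EW]: N:wait,E:car3-GO,S:wait,W:car5-GO | queues: N=0 E=1 S=0 W=0
Cars crossed by step 5: 5

Answer: 5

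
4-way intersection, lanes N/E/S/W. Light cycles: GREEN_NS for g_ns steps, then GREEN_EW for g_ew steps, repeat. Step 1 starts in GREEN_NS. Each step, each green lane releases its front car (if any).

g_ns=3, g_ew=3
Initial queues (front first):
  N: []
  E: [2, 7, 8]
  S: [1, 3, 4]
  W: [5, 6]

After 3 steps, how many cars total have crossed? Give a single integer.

Step 1 [NS]: N:empty,E:wait,S:car1-GO,W:wait | queues: N=0 E=3 S=2 W=2
Step 2 [NS]: N:empty,E:wait,S:car3-GO,W:wait | queues: N=0 E=3 S=1 W=2
Step 3 [NS]: N:empty,E:wait,S:car4-GO,W:wait | queues: N=0 E=3 S=0 W=2
Cars crossed by step 3: 3

Answer: 3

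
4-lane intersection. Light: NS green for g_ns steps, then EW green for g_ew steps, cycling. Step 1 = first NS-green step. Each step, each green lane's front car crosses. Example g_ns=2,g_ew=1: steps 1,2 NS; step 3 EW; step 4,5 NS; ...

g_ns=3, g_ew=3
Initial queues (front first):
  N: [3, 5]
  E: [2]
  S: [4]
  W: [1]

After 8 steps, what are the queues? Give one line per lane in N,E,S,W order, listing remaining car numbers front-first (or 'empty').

Step 1 [NS]: N:car3-GO,E:wait,S:car4-GO,W:wait | queues: N=1 E=1 S=0 W=1
Step 2 [NS]: N:car5-GO,E:wait,S:empty,W:wait | queues: N=0 E=1 S=0 W=1
Step 3 [NS]: N:empty,E:wait,S:empty,W:wait | queues: N=0 E=1 S=0 W=1
Step 4 [EW]: N:wait,E:car2-GO,S:wait,W:car1-GO | queues: N=0 E=0 S=0 W=0

N: empty
E: empty
S: empty
W: empty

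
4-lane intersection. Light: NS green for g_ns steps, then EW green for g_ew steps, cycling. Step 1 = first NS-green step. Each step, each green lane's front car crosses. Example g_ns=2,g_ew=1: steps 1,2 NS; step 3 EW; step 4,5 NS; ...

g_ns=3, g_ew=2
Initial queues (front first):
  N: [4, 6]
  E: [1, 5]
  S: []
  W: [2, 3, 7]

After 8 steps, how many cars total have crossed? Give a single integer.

Answer: 6

Derivation:
Step 1 [NS]: N:car4-GO,E:wait,S:empty,W:wait | queues: N=1 E=2 S=0 W=3
Step 2 [NS]: N:car6-GO,E:wait,S:empty,W:wait | queues: N=0 E=2 S=0 W=3
Step 3 [NS]: N:empty,E:wait,S:empty,W:wait | queues: N=0 E=2 S=0 W=3
Step 4 [EW]: N:wait,E:car1-GO,S:wait,W:car2-GO | queues: N=0 E=1 S=0 W=2
Step 5 [EW]: N:wait,E:car5-GO,S:wait,W:car3-GO | queues: N=0 E=0 S=0 W=1
Step 6 [NS]: N:empty,E:wait,S:empty,W:wait | queues: N=0 E=0 S=0 W=1
Step 7 [NS]: N:empty,E:wait,S:empty,W:wait | queues: N=0 E=0 S=0 W=1
Step 8 [NS]: N:empty,E:wait,S:empty,W:wait | queues: N=0 E=0 S=0 W=1
Cars crossed by step 8: 6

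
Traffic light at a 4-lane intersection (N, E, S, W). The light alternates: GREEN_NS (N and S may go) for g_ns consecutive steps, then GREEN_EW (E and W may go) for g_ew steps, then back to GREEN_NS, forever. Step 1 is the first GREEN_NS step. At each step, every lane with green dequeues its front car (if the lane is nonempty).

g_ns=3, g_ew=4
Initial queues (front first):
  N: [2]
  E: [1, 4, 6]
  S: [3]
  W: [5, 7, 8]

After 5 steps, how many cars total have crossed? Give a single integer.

Step 1 [NS]: N:car2-GO,E:wait,S:car3-GO,W:wait | queues: N=0 E=3 S=0 W=3
Step 2 [NS]: N:empty,E:wait,S:empty,W:wait | queues: N=0 E=3 S=0 W=3
Step 3 [NS]: N:empty,E:wait,S:empty,W:wait | queues: N=0 E=3 S=0 W=3
Step 4 [EW]: N:wait,E:car1-GO,S:wait,W:car5-GO | queues: N=0 E=2 S=0 W=2
Step 5 [EW]: N:wait,E:car4-GO,S:wait,W:car7-GO | queues: N=0 E=1 S=0 W=1
Cars crossed by step 5: 6

Answer: 6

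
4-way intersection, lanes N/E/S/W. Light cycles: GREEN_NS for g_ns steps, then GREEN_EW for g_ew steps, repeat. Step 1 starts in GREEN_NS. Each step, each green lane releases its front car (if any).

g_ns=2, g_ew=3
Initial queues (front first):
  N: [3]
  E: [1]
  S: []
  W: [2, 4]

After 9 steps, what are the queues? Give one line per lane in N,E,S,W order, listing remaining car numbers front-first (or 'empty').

Step 1 [NS]: N:car3-GO,E:wait,S:empty,W:wait | queues: N=0 E=1 S=0 W=2
Step 2 [NS]: N:empty,E:wait,S:empty,W:wait | queues: N=0 E=1 S=0 W=2
Step 3 [EW]: N:wait,E:car1-GO,S:wait,W:car2-GO | queues: N=0 E=0 S=0 W=1
Step 4 [EW]: N:wait,E:empty,S:wait,W:car4-GO | queues: N=0 E=0 S=0 W=0

N: empty
E: empty
S: empty
W: empty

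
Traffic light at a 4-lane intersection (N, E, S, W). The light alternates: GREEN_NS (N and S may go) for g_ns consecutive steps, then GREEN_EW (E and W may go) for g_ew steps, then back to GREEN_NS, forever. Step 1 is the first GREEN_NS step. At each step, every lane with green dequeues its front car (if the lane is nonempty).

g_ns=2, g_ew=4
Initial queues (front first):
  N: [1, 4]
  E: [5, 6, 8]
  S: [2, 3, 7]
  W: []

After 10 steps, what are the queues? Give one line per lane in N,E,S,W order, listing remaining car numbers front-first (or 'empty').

Step 1 [NS]: N:car1-GO,E:wait,S:car2-GO,W:wait | queues: N=1 E=3 S=2 W=0
Step 2 [NS]: N:car4-GO,E:wait,S:car3-GO,W:wait | queues: N=0 E=3 S=1 W=0
Step 3 [EW]: N:wait,E:car5-GO,S:wait,W:empty | queues: N=0 E=2 S=1 W=0
Step 4 [EW]: N:wait,E:car6-GO,S:wait,W:empty | queues: N=0 E=1 S=1 W=0
Step 5 [EW]: N:wait,E:car8-GO,S:wait,W:empty | queues: N=0 E=0 S=1 W=0
Step 6 [EW]: N:wait,E:empty,S:wait,W:empty | queues: N=0 E=0 S=1 W=0
Step 7 [NS]: N:empty,E:wait,S:car7-GO,W:wait | queues: N=0 E=0 S=0 W=0

N: empty
E: empty
S: empty
W: empty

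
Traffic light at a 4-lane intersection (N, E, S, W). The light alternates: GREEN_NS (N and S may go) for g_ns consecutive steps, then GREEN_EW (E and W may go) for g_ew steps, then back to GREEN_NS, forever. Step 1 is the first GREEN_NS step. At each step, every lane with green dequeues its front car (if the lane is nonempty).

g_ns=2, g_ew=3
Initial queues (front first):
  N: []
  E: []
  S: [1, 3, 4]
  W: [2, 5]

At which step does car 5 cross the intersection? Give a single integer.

Step 1 [NS]: N:empty,E:wait,S:car1-GO,W:wait | queues: N=0 E=0 S=2 W=2
Step 2 [NS]: N:empty,E:wait,S:car3-GO,W:wait | queues: N=0 E=0 S=1 W=2
Step 3 [EW]: N:wait,E:empty,S:wait,W:car2-GO | queues: N=0 E=0 S=1 W=1
Step 4 [EW]: N:wait,E:empty,S:wait,W:car5-GO | queues: N=0 E=0 S=1 W=0
Step 5 [EW]: N:wait,E:empty,S:wait,W:empty | queues: N=0 E=0 S=1 W=0
Step 6 [NS]: N:empty,E:wait,S:car4-GO,W:wait | queues: N=0 E=0 S=0 W=0
Car 5 crosses at step 4

4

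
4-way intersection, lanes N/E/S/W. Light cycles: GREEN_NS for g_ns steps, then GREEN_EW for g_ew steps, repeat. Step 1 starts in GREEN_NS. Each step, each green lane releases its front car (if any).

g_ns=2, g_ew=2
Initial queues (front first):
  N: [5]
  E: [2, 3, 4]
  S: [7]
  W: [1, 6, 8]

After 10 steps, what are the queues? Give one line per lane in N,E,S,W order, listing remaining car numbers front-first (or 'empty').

Step 1 [NS]: N:car5-GO,E:wait,S:car7-GO,W:wait | queues: N=0 E=3 S=0 W=3
Step 2 [NS]: N:empty,E:wait,S:empty,W:wait | queues: N=0 E=3 S=0 W=3
Step 3 [EW]: N:wait,E:car2-GO,S:wait,W:car1-GO | queues: N=0 E=2 S=0 W=2
Step 4 [EW]: N:wait,E:car3-GO,S:wait,W:car6-GO | queues: N=0 E=1 S=0 W=1
Step 5 [NS]: N:empty,E:wait,S:empty,W:wait | queues: N=0 E=1 S=0 W=1
Step 6 [NS]: N:empty,E:wait,S:empty,W:wait | queues: N=0 E=1 S=0 W=1
Step 7 [EW]: N:wait,E:car4-GO,S:wait,W:car8-GO | queues: N=0 E=0 S=0 W=0

N: empty
E: empty
S: empty
W: empty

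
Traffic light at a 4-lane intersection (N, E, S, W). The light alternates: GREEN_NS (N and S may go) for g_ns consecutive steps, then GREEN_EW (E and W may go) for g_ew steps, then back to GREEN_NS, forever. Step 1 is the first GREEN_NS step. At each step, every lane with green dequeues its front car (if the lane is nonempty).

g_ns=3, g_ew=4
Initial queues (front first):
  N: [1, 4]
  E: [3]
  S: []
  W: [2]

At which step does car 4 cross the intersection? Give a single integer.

Step 1 [NS]: N:car1-GO,E:wait,S:empty,W:wait | queues: N=1 E=1 S=0 W=1
Step 2 [NS]: N:car4-GO,E:wait,S:empty,W:wait | queues: N=0 E=1 S=0 W=1
Step 3 [NS]: N:empty,E:wait,S:empty,W:wait | queues: N=0 E=1 S=0 W=1
Step 4 [EW]: N:wait,E:car3-GO,S:wait,W:car2-GO | queues: N=0 E=0 S=0 W=0
Car 4 crosses at step 2

2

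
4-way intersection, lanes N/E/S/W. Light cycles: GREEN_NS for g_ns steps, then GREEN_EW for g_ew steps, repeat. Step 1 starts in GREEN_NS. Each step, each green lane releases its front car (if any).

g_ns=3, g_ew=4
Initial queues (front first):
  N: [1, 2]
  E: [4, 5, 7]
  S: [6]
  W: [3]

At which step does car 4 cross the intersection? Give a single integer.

Step 1 [NS]: N:car1-GO,E:wait,S:car6-GO,W:wait | queues: N=1 E=3 S=0 W=1
Step 2 [NS]: N:car2-GO,E:wait,S:empty,W:wait | queues: N=0 E=3 S=0 W=1
Step 3 [NS]: N:empty,E:wait,S:empty,W:wait | queues: N=0 E=3 S=0 W=1
Step 4 [EW]: N:wait,E:car4-GO,S:wait,W:car3-GO | queues: N=0 E=2 S=0 W=0
Step 5 [EW]: N:wait,E:car5-GO,S:wait,W:empty | queues: N=0 E=1 S=0 W=0
Step 6 [EW]: N:wait,E:car7-GO,S:wait,W:empty | queues: N=0 E=0 S=0 W=0
Car 4 crosses at step 4

4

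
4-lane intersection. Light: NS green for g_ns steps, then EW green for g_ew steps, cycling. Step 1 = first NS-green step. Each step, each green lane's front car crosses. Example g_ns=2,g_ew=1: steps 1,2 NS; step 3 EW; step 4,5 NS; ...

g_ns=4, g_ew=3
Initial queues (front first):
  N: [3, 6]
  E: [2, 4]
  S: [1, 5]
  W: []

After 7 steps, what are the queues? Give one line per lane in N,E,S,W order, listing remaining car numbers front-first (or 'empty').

Step 1 [NS]: N:car3-GO,E:wait,S:car1-GO,W:wait | queues: N=1 E=2 S=1 W=0
Step 2 [NS]: N:car6-GO,E:wait,S:car5-GO,W:wait | queues: N=0 E=2 S=0 W=0
Step 3 [NS]: N:empty,E:wait,S:empty,W:wait | queues: N=0 E=2 S=0 W=0
Step 4 [NS]: N:empty,E:wait,S:empty,W:wait | queues: N=0 E=2 S=0 W=0
Step 5 [EW]: N:wait,E:car2-GO,S:wait,W:empty | queues: N=0 E=1 S=0 W=0
Step 6 [EW]: N:wait,E:car4-GO,S:wait,W:empty | queues: N=0 E=0 S=0 W=0

N: empty
E: empty
S: empty
W: empty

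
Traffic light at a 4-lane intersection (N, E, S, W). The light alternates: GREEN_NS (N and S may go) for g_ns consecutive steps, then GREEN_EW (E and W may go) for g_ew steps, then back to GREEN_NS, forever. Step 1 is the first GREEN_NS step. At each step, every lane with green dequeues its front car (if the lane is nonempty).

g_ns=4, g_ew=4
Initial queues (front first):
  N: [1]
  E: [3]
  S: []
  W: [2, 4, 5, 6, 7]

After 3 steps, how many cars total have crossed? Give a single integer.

Step 1 [NS]: N:car1-GO,E:wait,S:empty,W:wait | queues: N=0 E=1 S=0 W=5
Step 2 [NS]: N:empty,E:wait,S:empty,W:wait | queues: N=0 E=1 S=0 W=5
Step 3 [NS]: N:empty,E:wait,S:empty,W:wait | queues: N=0 E=1 S=0 W=5
Cars crossed by step 3: 1

Answer: 1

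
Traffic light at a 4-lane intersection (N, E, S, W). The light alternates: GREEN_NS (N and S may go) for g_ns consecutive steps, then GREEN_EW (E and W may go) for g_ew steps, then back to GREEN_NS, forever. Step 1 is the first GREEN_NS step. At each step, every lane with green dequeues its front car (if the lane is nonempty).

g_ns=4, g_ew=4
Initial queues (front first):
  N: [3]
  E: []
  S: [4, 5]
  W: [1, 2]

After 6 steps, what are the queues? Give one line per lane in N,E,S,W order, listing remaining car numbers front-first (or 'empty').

Step 1 [NS]: N:car3-GO,E:wait,S:car4-GO,W:wait | queues: N=0 E=0 S=1 W=2
Step 2 [NS]: N:empty,E:wait,S:car5-GO,W:wait | queues: N=0 E=0 S=0 W=2
Step 3 [NS]: N:empty,E:wait,S:empty,W:wait | queues: N=0 E=0 S=0 W=2
Step 4 [NS]: N:empty,E:wait,S:empty,W:wait | queues: N=0 E=0 S=0 W=2
Step 5 [EW]: N:wait,E:empty,S:wait,W:car1-GO | queues: N=0 E=0 S=0 W=1
Step 6 [EW]: N:wait,E:empty,S:wait,W:car2-GO | queues: N=0 E=0 S=0 W=0

N: empty
E: empty
S: empty
W: empty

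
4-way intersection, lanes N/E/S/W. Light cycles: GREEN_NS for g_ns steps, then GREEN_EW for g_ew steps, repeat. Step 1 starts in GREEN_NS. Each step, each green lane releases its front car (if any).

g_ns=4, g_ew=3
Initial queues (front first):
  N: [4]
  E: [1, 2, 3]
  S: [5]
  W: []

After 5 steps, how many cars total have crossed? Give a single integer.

Step 1 [NS]: N:car4-GO,E:wait,S:car5-GO,W:wait | queues: N=0 E=3 S=0 W=0
Step 2 [NS]: N:empty,E:wait,S:empty,W:wait | queues: N=0 E=3 S=0 W=0
Step 3 [NS]: N:empty,E:wait,S:empty,W:wait | queues: N=0 E=3 S=0 W=0
Step 4 [NS]: N:empty,E:wait,S:empty,W:wait | queues: N=0 E=3 S=0 W=0
Step 5 [EW]: N:wait,E:car1-GO,S:wait,W:empty | queues: N=0 E=2 S=0 W=0
Cars crossed by step 5: 3

Answer: 3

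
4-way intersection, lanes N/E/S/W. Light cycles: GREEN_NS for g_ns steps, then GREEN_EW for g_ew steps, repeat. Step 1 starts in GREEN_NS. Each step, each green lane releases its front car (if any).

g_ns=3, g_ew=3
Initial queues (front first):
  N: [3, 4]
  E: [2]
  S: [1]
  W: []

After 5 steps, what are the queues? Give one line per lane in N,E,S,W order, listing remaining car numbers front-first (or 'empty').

Step 1 [NS]: N:car3-GO,E:wait,S:car1-GO,W:wait | queues: N=1 E=1 S=0 W=0
Step 2 [NS]: N:car4-GO,E:wait,S:empty,W:wait | queues: N=0 E=1 S=0 W=0
Step 3 [NS]: N:empty,E:wait,S:empty,W:wait | queues: N=0 E=1 S=0 W=0
Step 4 [EW]: N:wait,E:car2-GO,S:wait,W:empty | queues: N=0 E=0 S=0 W=0

N: empty
E: empty
S: empty
W: empty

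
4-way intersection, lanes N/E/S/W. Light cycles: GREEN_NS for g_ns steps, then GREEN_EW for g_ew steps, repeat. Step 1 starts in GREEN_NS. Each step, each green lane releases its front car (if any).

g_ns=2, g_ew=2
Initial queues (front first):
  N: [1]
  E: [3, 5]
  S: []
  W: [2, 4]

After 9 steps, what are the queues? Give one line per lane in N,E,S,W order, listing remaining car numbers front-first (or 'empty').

Step 1 [NS]: N:car1-GO,E:wait,S:empty,W:wait | queues: N=0 E=2 S=0 W=2
Step 2 [NS]: N:empty,E:wait,S:empty,W:wait | queues: N=0 E=2 S=0 W=2
Step 3 [EW]: N:wait,E:car3-GO,S:wait,W:car2-GO | queues: N=0 E=1 S=0 W=1
Step 4 [EW]: N:wait,E:car5-GO,S:wait,W:car4-GO | queues: N=0 E=0 S=0 W=0

N: empty
E: empty
S: empty
W: empty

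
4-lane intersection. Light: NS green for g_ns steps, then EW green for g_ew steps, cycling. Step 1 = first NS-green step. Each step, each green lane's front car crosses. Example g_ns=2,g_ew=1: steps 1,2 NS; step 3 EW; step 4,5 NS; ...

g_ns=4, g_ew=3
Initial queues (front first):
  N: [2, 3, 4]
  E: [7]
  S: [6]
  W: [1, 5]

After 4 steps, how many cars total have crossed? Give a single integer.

Answer: 4

Derivation:
Step 1 [NS]: N:car2-GO,E:wait,S:car6-GO,W:wait | queues: N=2 E=1 S=0 W=2
Step 2 [NS]: N:car3-GO,E:wait,S:empty,W:wait | queues: N=1 E=1 S=0 W=2
Step 3 [NS]: N:car4-GO,E:wait,S:empty,W:wait | queues: N=0 E=1 S=0 W=2
Step 4 [NS]: N:empty,E:wait,S:empty,W:wait | queues: N=0 E=1 S=0 W=2
Cars crossed by step 4: 4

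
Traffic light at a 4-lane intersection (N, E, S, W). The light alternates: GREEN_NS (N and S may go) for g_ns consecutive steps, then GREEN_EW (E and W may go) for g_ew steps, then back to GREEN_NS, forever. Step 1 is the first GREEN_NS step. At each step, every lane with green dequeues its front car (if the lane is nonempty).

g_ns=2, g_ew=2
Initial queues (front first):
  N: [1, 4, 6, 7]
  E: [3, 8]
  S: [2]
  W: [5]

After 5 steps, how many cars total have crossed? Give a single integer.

Answer: 7

Derivation:
Step 1 [NS]: N:car1-GO,E:wait,S:car2-GO,W:wait | queues: N=3 E=2 S=0 W=1
Step 2 [NS]: N:car4-GO,E:wait,S:empty,W:wait | queues: N=2 E=2 S=0 W=1
Step 3 [EW]: N:wait,E:car3-GO,S:wait,W:car5-GO | queues: N=2 E=1 S=0 W=0
Step 4 [EW]: N:wait,E:car8-GO,S:wait,W:empty | queues: N=2 E=0 S=0 W=0
Step 5 [NS]: N:car6-GO,E:wait,S:empty,W:wait | queues: N=1 E=0 S=0 W=0
Cars crossed by step 5: 7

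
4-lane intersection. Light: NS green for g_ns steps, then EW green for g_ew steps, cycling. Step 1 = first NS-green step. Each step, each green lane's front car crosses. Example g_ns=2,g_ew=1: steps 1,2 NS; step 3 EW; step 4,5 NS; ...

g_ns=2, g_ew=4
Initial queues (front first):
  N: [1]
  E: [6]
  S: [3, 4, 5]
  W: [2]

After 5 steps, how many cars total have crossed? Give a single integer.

Answer: 5

Derivation:
Step 1 [NS]: N:car1-GO,E:wait,S:car3-GO,W:wait | queues: N=0 E=1 S=2 W=1
Step 2 [NS]: N:empty,E:wait,S:car4-GO,W:wait | queues: N=0 E=1 S=1 W=1
Step 3 [EW]: N:wait,E:car6-GO,S:wait,W:car2-GO | queues: N=0 E=0 S=1 W=0
Step 4 [EW]: N:wait,E:empty,S:wait,W:empty | queues: N=0 E=0 S=1 W=0
Step 5 [EW]: N:wait,E:empty,S:wait,W:empty | queues: N=0 E=0 S=1 W=0
Cars crossed by step 5: 5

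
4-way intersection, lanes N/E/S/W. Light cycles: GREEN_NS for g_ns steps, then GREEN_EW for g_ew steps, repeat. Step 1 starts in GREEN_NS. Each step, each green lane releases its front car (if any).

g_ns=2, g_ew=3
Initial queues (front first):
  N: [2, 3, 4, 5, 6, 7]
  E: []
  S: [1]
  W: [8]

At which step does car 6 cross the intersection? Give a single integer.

Step 1 [NS]: N:car2-GO,E:wait,S:car1-GO,W:wait | queues: N=5 E=0 S=0 W=1
Step 2 [NS]: N:car3-GO,E:wait,S:empty,W:wait | queues: N=4 E=0 S=0 W=1
Step 3 [EW]: N:wait,E:empty,S:wait,W:car8-GO | queues: N=4 E=0 S=0 W=0
Step 4 [EW]: N:wait,E:empty,S:wait,W:empty | queues: N=4 E=0 S=0 W=0
Step 5 [EW]: N:wait,E:empty,S:wait,W:empty | queues: N=4 E=0 S=0 W=0
Step 6 [NS]: N:car4-GO,E:wait,S:empty,W:wait | queues: N=3 E=0 S=0 W=0
Step 7 [NS]: N:car5-GO,E:wait,S:empty,W:wait | queues: N=2 E=0 S=0 W=0
Step 8 [EW]: N:wait,E:empty,S:wait,W:empty | queues: N=2 E=0 S=0 W=0
Step 9 [EW]: N:wait,E:empty,S:wait,W:empty | queues: N=2 E=0 S=0 W=0
Step 10 [EW]: N:wait,E:empty,S:wait,W:empty | queues: N=2 E=0 S=0 W=0
Step 11 [NS]: N:car6-GO,E:wait,S:empty,W:wait | queues: N=1 E=0 S=0 W=0
Step 12 [NS]: N:car7-GO,E:wait,S:empty,W:wait | queues: N=0 E=0 S=0 W=0
Car 6 crosses at step 11

11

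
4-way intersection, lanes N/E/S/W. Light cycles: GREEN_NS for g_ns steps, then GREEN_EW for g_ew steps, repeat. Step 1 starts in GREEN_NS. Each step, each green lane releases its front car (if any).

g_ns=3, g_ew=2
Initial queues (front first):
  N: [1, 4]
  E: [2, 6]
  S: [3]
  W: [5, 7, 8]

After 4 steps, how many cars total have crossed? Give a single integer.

Step 1 [NS]: N:car1-GO,E:wait,S:car3-GO,W:wait | queues: N=1 E=2 S=0 W=3
Step 2 [NS]: N:car4-GO,E:wait,S:empty,W:wait | queues: N=0 E=2 S=0 W=3
Step 3 [NS]: N:empty,E:wait,S:empty,W:wait | queues: N=0 E=2 S=0 W=3
Step 4 [EW]: N:wait,E:car2-GO,S:wait,W:car5-GO | queues: N=0 E=1 S=0 W=2
Cars crossed by step 4: 5

Answer: 5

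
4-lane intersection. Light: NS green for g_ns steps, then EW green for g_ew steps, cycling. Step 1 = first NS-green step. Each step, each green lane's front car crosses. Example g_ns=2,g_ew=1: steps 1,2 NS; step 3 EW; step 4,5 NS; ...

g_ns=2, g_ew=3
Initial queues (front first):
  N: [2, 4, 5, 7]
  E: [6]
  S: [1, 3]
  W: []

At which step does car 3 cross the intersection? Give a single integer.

Step 1 [NS]: N:car2-GO,E:wait,S:car1-GO,W:wait | queues: N=3 E=1 S=1 W=0
Step 2 [NS]: N:car4-GO,E:wait,S:car3-GO,W:wait | queues: N=2 E=1 S=0 W=0
Step 3 [EW]: N:wait,E:car6-GO,S:wait,W:empty | queues: N=2 E=0 S=0 W=0
Step 4 [EW]: N:wait,E:empty,S:wait,W:empty | queues: N=2 E=0 S=0 W=0
Step 5 [EW]: N:wait,E:empty,S:wait,W:empty | queues: N=2 E=0 S=0 W=0
Step 6 [NS]: N:car5-GO,E:wait,S:empty,W:wait | queues: N=1 E=0 S=0 W=0
Step 7 [NS]: N:car7-GO,E:wait,S:empty,W:wait | queues: N=0 E=0 S=0 W=0
Car 3 crosses at step 2

2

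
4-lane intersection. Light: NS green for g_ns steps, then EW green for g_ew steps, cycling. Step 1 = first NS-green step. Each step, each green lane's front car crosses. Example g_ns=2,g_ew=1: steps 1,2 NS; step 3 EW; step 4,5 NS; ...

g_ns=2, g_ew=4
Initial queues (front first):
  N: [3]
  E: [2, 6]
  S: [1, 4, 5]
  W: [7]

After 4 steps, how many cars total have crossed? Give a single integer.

Step 1 [NS]: N:car3-GO,E:wait,S:car1-GO,W:wait | queues: N=0 E=2 S=2 W=1
Step 2 [NS]: N:empty,E:wait,S:car4-GO,W:wait | queues: N=0 E=2 S=1 W=1
Step 3 [EW]: N:wait,E:car2-GO,S:wait,W:car7-GO | queues: N=0 E=1 S=1 W=0
Step 4 [EW]: N:wait,E:car6-GO,S:wait,W:empty | queues: N=0 E=0 S=1 W=0
Cars crossed by step 4: 6

Answer: 6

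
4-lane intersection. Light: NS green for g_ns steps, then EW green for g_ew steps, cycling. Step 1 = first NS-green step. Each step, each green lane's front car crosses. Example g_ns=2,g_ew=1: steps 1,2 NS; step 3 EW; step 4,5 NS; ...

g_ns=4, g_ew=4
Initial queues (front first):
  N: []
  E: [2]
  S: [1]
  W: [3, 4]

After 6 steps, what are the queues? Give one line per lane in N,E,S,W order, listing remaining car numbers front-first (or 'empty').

Step 1 [NS]: N:empty,E:wait,S:car1-GO,W:wait | queues: N=0 E=1 S=0 W=2
Step 2 [NS]: N:empty,E:wait,S:empty,W:wait | queues: N=0 E=1 S=0 W=2
Step 3 [NS]: N:empty,E:wait,S:empty,W:wait | queues: N=0 E=1 S=0 W=2
Step 4 [NS]: N:empty,E:wait,S:empty,W:wait | queues: N=0 E=1 S=0 W=2
Step 5 [EW]: N:wait,E:car2-GO,S:wait,W:car3-GO | queues: N=0 E=0 S=0 W=1
Step 6 [EW]: N:wait,E:empty,S:wait,W:car4-GO | queues: N=0 E=0 S=0 W=0

N: empty
E: empty
S: empty
W: empty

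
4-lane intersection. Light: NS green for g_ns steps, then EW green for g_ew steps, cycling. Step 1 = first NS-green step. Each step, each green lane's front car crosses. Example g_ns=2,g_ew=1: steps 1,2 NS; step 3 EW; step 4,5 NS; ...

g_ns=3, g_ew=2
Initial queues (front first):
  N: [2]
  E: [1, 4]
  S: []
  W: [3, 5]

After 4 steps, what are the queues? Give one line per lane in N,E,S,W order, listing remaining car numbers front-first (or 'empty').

Step 1 [NS]: N:car2-GO,E:wait,S:empty,W:wait | queues: N=0 E=2 S=0 W=2
Step 2 [NS]: N:empty,E:wait,S:empty,W:wait | queues: N=0 E=2 S=0 W=2
Step 3 [NS]: N:empty,E:wait,S:empty,W:wait | queues: N=0 E=2 S=0 W=2
Step 4 [EW]: N:wait,E:car1-GO,S:wait,W:car3-GO | queues: N=0 E=1 S=0 W=1

N: empty
E: 4
S: empty
W: 5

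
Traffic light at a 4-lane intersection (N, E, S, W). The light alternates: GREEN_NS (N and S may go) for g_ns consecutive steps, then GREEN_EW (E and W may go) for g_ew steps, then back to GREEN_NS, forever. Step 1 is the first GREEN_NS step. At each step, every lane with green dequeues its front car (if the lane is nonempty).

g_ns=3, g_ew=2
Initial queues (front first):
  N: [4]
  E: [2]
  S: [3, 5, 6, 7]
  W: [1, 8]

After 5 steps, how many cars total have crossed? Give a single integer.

Step 1 [NS]: N:car4-GO,E:wait,S:car3-GO,W:wait | queues: N=0 E=1 S=3 W=2
Step 2 [NS]: N:empty,E:wait,S:car5-GO,W:wait | queues: N=0 E=1 S=2 W=2
Step 3 [NS]: N:empty,E:wait,S:car6-GO,W:wait | queues: N=0 E=1 S=1 W=2
Step 4 [EW]: N:wait,E:car2-GO,S:wait,W:car1-GO | queues: N=0 E=0 S=1 W=1
Step 5 [EW]: N:wait,E:empty,S:wait,W:car8-GO | queues: N=0 E=0 S=1 W=0
Cars crossed by step 5: 7

Answer: 7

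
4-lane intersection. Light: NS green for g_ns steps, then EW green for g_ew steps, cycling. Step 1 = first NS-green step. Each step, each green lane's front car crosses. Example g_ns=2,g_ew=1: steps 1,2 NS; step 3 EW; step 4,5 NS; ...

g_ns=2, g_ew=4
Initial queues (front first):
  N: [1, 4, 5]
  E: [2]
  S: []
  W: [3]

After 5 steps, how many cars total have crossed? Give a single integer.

Answer: 4

Derivation:
Step 1 [NS]: N:car1-GO,E:wait,S:empty,W:wait | queues: N=2 E=1 S=0 W=1
Step 2 [NS]: N:car4-GO,E:wait,S:empty,W:wait | queues: N=1 E=1 S=0 W=1
Step 3 [EW]: N:wait,E:car2-GO,S:wait,W:car3-GO | queues: N=1 E=0 S=0 W=0
Step 4 [EW]: N:wait,E:empty,S:wait,W:empty | queues: N=1 E=0 S=0 W=0
Step 5 [EW]: N:wait,E:empty,S:wait,W:empty | queues: N=1 E=0 S=0 W=0
Cars crossed by step 5: 4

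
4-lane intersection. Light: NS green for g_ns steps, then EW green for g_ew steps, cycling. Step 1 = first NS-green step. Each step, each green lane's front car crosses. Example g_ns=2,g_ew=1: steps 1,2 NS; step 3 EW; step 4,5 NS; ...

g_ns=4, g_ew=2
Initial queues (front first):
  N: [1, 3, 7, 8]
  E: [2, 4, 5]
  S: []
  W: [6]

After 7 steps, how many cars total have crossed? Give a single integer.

Step 1 [NS]: N:car1-GO,E:wait,S:empty,W:wait | queues: N=3 E=3 S=0 W=1
Step 2 [NS]: N:car3-GO,E:wait,S:empty,W:wait | queues: N=2 E=3 S=0 W=1
Step 3 [NS]: N:car7-GO,E:wait,S:empty,W:wait | queues: N=1 E=3 S=0 W=1
Step 4 [NS]: N:car8-GO,E:wait,S:empty,W:wait | queues: N=0 E=3 S=0 W=1
Step 5 [EW]: N:wait,E:car2-GO,S:wait,W:car6-GO | queues: N=0 E=2 S=0 W=0
Step 6 [EW]: N:wait,E:car4-GO,S:wait,W:empty | queues: N=0 E=1 S=0 W=0
Step 7 [NS]: N:empty,E:wait,S:empty,W:wait | queues: N=0 E=1 S=0 W=0
Cars crossed by step 7: 7

Answer: 7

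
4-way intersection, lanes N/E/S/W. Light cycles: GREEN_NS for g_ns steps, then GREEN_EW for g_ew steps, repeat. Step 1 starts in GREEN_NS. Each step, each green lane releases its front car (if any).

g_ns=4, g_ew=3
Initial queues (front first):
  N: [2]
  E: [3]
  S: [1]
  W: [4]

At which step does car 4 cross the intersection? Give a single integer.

Step 1 [NS]: N:car2-GO,E:wait,S:car1-GO,W:wait | queues: N=0 E=1 S=0 W=1
Step 2 [NS]: N:empty,E:wait,S:empty,W:wait | queues: N=0 E=1 S=0 W=1
Step 3 [NS]: N:empty,E:wait,S:empty,W:wait | queues: N=0 E=1 S=0 W=1
Step 4 [NS]: N:empty,E:wait,S:empty,W:wait | queues: N=0 E=1 S=0 W=1
Step 5 [EW]: N:wait,E:car3-GO,S:wait,W:car4-GO | queues: N=0 E=0 S=0 W=0
Car 4 crosses at step 5

5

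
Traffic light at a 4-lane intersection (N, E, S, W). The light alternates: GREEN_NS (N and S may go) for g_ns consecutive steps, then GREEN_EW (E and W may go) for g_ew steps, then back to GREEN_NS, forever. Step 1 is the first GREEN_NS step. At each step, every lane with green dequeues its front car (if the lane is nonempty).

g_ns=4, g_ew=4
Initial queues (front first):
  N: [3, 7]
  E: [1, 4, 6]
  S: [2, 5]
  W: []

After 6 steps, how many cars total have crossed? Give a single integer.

Answer: 6

Derivation:
Step 1 [NS]: N:car3-GO,E:wait,S:car2-GO,W:wait | queues: N=1 E=3 S=1 W=0
Step 2 [NS]: N:car7-GO,E:wait,S:car5-GO,W:wait | queues: N=0 E=3 S=0 W=0
Step 3 [NS]: N:empty,E:wait,S:empty,W:wait | queues: N=0 E=3 S=0 W=0
Step 4 [NS]: N:empty,E:wait,S:empty,W:wait | queues: N=0 E=3 S=0 W=0
Step 5 [EW]: N:wait,E:car1-GO,S:wait,W:empty | queues: N=0 E=2 S=0 W=0
Step 6 [EW]: N:wait,E:car4-GO,S:wait,W:empty | queues: N=0 E=1 S=0 W=0
Cars crossed by step 6: 6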